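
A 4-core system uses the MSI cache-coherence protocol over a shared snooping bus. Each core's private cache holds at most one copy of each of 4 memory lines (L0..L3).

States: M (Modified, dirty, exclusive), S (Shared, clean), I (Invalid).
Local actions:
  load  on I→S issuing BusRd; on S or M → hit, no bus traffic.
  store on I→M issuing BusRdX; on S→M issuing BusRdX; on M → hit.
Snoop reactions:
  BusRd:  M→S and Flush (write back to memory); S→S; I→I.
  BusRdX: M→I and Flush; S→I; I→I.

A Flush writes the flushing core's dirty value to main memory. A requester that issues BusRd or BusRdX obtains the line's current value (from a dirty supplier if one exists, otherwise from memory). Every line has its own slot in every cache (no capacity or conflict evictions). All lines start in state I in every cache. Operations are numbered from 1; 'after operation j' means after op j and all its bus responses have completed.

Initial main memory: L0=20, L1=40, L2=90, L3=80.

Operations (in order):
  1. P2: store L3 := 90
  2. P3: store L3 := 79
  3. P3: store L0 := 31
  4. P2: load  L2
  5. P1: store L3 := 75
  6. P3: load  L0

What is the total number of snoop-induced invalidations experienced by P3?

1. P2: store L3 := 90  bus=[BusRdX]  L3: P0=I P1=I P2=M P3=I  mem[L3]=80
2. P3: store L3 := 79  bus=[BusRdX,Flush]  L3: P0=I P1=I P2=I P3=M  mem[L3]=90
3. P3: store L0 := 31  bus=[BusRdX]  L0: P0=I P1=I P2=I P3=M  mem[L0]=20
4. P2: load  L2  bus=[BusRd]  L2: P0=I P1=I P2=S P3=I  mem[L2]=90
5. P1: store L3 := 75  bus=[BusRdX,Flush]  L3: P0=I P1=M P2=I P3=I  mem[L3]=79
6. P3: load  L0  bus=[-]  L0: P0=I P1=I P2=I P3=M  mem[L0]=20

invalidations = 1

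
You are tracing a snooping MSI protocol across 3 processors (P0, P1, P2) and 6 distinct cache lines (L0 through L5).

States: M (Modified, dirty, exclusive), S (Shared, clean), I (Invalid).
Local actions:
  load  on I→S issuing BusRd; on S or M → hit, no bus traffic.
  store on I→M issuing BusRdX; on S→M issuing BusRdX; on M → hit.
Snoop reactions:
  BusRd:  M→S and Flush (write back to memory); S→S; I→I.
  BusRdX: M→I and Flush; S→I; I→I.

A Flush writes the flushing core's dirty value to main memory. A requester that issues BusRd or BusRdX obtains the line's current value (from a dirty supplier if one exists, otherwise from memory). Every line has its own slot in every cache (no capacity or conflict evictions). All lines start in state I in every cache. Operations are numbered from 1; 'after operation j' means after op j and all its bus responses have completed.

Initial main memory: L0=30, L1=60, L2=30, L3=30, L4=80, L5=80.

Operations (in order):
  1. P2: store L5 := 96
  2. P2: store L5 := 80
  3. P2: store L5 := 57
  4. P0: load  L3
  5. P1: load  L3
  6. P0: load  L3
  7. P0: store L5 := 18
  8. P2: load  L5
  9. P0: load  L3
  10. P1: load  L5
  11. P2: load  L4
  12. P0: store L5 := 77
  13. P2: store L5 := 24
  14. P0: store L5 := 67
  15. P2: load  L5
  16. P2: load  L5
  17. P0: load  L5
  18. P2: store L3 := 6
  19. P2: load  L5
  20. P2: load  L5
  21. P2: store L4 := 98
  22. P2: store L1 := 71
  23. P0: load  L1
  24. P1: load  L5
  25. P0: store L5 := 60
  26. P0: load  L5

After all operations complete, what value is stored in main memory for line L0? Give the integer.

memory[L0] = 30

step 1: P2: store L5 := 96  ⟶  IIM  (L5)  txn=BusRdX  M[L5]=80
step 2: P2: store L5 := 80  ⟶  IIM  (L5)  txn=∅  M[L5]=80
step 3: P2: store L5 := 57  ⟶  IIM  (L5)  txn=∅  M[L5]=80
step 4: P0: load  L3  ⟶  SII  (L3)  txn=BusRd  M[L3]=30
step 5: P1: load  L3  ⟶  SSI  (L3)  txn=BusRd  M[L3]=30
step 6: P0: load  L3  ⟶  SSI  (L3)  txn=∅  M[L3]=30
step 7: P0: store L5 := 18  ⟶  MII  (L5)  txn=BusRdX+Flush  M[L5]=57
step 8: P2: load  L5  ⟶  SIS  (L5)  txn=BusRd+Flush  M[L5]=18
step 9: P0: load  L3  ⟶  SSI  (L3)  txn=∅  M[L3]=30
step 10: P1: load  L5  ⟶  SSS  (L5)  txn=BusRd  M[L5]=18
step 11: P2: load  L4  ⟶  IIS  (L4)  txn=BusRd  M[L4]=80
step 12: P0: store L5 := 77  ⟶  MII  (L5)  txn=BusRdX  M[L5]=18
step 13: P2: store L5 := 24  ⟶  IIM  (L5)  txn=BusRdX+Flush  M[L5]=77
step 14: P0: store L5 := 67  ⟶  MII  (L5)  txn=BusRdX+Flush  M[L5]=24
step 15: P2: load  L5  ⟶  SIS  (L5)  txn=BusRd+Flush  M[L5]=67
step 16: P2: load  L5  ⟶  SIS  (L5)  txn=∅  M[L5]=67
step 17: P0: load  L5  ⟶  SIS  (L5)  txn=∅  M[L5]=67
step 18: P2: store L3 := 6  ⟶  IIM  (L3)  txn=BusRdX  M[L3]=30
step 19: P2: load  L5  ⟶  SIS  (L5)  txn=∅  M[L5]=67
step 20: P2: load  L5  ⟶  SIS  (L5)  txn=∅  M[L5]=67
step 21: P2: store L4 := 98  ⟶  IIM  (L4)  txn=BusRdX  M[L4]=80
step 22: P2: store L1 := 71  ⟶  IIM  (L1)  txn=BusRdX  M[L1]=60
step 23: P0: load  L1  ⟶  SIS  (L1)  txn=BusRd+Flush  M[L1]=71
step 24: P1: load  L5  ⟶  SSS  (L5)  txn=BusRd  M[L5]=67
step 25: P0: store L5 := 60  ⟶  MII  (L5)  txn=BusRdX  M[L5]=67
step 26: P0: load  L5  ⟶  MII  (L5)  txn=∅  M[L5]=67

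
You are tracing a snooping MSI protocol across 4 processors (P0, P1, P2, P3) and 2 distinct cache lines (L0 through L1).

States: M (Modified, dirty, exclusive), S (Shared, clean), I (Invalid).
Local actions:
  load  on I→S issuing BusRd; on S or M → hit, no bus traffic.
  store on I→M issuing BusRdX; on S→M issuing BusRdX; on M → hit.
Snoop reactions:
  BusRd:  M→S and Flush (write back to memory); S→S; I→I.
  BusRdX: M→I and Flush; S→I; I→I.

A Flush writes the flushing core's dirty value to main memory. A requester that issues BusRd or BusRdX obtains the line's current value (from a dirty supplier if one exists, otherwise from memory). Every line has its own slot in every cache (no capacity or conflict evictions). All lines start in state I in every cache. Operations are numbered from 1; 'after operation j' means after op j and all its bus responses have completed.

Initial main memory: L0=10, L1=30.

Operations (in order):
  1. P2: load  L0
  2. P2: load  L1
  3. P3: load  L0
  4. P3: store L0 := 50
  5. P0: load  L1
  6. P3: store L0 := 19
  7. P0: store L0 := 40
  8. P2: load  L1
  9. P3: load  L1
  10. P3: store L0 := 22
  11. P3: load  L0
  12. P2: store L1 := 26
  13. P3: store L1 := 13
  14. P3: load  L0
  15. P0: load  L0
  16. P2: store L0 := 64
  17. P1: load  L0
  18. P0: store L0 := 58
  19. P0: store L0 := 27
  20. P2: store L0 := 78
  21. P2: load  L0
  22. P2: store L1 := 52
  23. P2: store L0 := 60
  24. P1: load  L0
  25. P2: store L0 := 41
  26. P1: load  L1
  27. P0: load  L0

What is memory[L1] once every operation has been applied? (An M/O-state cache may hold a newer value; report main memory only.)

memory[L1] = 52

  op1 P2: load  L0 → I/I/S/I on L0; bus BusRd; mem=10
  op2 P2: load  L1 → I/I/S/I on L1; bus BusRd; mem=30
  op3 P3: load  L0 → I/I/S/S on L0; bus BusRd; mem=10
  op4 P3: store L0 := 50 → I/I/I/M on L0; bus BusRdX; mem=10
  op5 P0: load  L1 → S/I/S/I on L1; bus BusRd; mem=30
  op6 P3: store L0 := 19 → I/I/I/M on L0; bus (none); mem=10
  op7 P0: store L0 := 40 → M/I/I/I on L0; bus BusRdX Flush; mem=19
  op8 P2: load  L1 → S/I/S/I on L1; bus (none); mem=30
  op9 P3: load  L1 → S/I/S/S on L1; bus BusRd; mem=30
  op10 P3: store L0 := 22 → I/I/I/M on L0; bus BusRdX Flush; mem=40
  op11 P3: load  L0 → I/I/I/M on L0; bus (none); mem=40
  op12 P2: store L1 := 26 → I/I/M/I on L1; bus BusRdX; mem=30
  op13 P3: store L1 := 13 → I/I/I/M on L1; bus BusRdX Flush; mem=26
  op14 P3: load  L0 → I/I/I/M on L0; bus (none); mem=40
  op15 P0: load  L0 → S/I/I/S on L0; bus BusRd Flush; mem=22
  op16 P2: store L0 := 64 → I/I/M/I on L0; bus BusRdX; mem=22
  op17 P1: load  L0 → I/S/S/I on L0; bus BusRd Flush; mem=64
  op18 P0: store L0 := 58 → M/I/I/I on L0; bus BusRdX; mem=64
  op19 P0: store L0 := 27 → M/I/I/I on L0; bus (none); mem=64
  op20 P2: store L0 := 78 → I/I/M/I on L0; bus BusRdX Flush; mem=27
  op21 P2: load  L0 → I/I/M/I on L0; bus (none); mem=27
  op22 P2: store L1 := 52 → I/I/M/I on L1; bus BusRdX Flush; mem=13
  op23 P2: store L0 := 60 → I/I/M/I on L0; bus (none); mem=27
  op24 P1: load  L0 → I/S/S/I on L0; bus BusRd Flush; mem=60
  op25 P2: store L0 := 41 → I/I/M/I on L0; bus BusRdX; mem=60
  op26 P1: load  L1 → I/S/S/I on L1; bus BusRd Flush; mem=52
  op27 P0: load  L0 → S/I/S/I on L0; bus BusRd Flush; mem=41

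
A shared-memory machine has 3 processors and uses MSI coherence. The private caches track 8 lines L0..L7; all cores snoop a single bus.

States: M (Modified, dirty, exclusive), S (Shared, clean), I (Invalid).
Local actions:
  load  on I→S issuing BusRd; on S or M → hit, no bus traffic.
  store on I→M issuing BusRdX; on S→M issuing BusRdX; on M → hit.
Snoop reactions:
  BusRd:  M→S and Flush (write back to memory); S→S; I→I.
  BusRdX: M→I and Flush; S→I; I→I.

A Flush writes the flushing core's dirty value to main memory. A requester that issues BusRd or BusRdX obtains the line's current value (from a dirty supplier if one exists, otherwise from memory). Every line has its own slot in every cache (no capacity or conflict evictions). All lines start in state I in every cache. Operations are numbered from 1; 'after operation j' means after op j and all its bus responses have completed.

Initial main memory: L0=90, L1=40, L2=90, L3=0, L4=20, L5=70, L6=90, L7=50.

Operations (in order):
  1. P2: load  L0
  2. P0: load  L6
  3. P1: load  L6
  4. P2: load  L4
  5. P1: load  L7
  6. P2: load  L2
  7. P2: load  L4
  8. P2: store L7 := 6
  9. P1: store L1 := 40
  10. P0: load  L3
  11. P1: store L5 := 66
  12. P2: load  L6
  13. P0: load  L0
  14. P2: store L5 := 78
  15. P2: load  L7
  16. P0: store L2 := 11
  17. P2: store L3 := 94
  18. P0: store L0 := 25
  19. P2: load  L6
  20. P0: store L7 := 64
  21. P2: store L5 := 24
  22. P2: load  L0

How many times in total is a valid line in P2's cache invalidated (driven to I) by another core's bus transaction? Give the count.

1. P2: load  L0  bus=[BusRd]  L0: P0=I P1=I P2=S  mem[L0]=90
2. P0: load  L6  bus=[BusRd]  L6: P0=S P1=I P2=I  mem[L6]=90
3. P1: load  L6  bus=[BusRd]  L6: P0=S P1=S P2=I  mem[L6]=90
4. P2: load  L4  bus=[BusRd]  L4: P0=I P1=I P2=S  mem[L4]=20
5. P1: load  L7  bus=[BusRd]  L7: P0=I P1=S P2=I  mem[L7]=50
6. P2: load  L2  bus=[BusRd]  L2: P0=I P1=I P2=S  mem[L2]=90
7. P2: load  L4  bus=[-]  L4: P0=I P1=I P2=S  mem[L4]=20
8. P2: store L7 := 6  bus=[BusRdX]  L7: P0=I P1=I P2=M  mem[L7]=50
9. P1: store L1 := 40  bus=[BusRdX]  L1: P0=I P1=M P2=I  mem[L1]=40
10. P0: load  L3  bus=[BusRd]  L3: P0=S P1=I P2=I  mem[L3]=0
11. P1: store L5 := 66  bus=[BusRdX]  L5: P0=I P1=M P2=I  mem[L5]=70
12. P2: load  L6  bus=[BusRd]  L6: P0=S P1=S P2=S  mem[L6]=90
13. P0: load  L0  bus=[BusRd]  L0: P0=S P1=I P2=S  mem[L0]=90
14. P2: store L5 := 78  bus=[BusRdX,Flush]  L5: P0=I P1=I P2=M  mem[L5]=66
15. P2: load  L7  bus=[-]  L7: P0=I P1=I P2=M  mem[L7]=50
16. P0: store L2 := 11  bus=[BusRdX]  L2: P0=M P1=I P2=I  mem[L2]=90
17. P2: store L3 := 94  bus=[BusRdX]  L3: P0=I P1=I P2=M  mem[L3]=0
18. P0: store L0 := 25  bus=[BusRdX]  L0: P0=M P1=I P2=I  mem[L0]=90
19. P2: load  L6  bus=[-]  L6: P0=S P1=S P2=S  mem[L6]=90
20. P0: store L7 := 64  bus=[BusRdX,Flush]  L7: P0=M P1=I P2=I  mem[L7]=6
21. P2: store L5 := 24  bus=[-]  L5: P0=I P1=I P2=M  mem[L5]=66
22. P2: load  L0  bus=[BusRd,Flush]  L0: P0=S P1=I P2=S  mem[L0]=25

invalidations = 3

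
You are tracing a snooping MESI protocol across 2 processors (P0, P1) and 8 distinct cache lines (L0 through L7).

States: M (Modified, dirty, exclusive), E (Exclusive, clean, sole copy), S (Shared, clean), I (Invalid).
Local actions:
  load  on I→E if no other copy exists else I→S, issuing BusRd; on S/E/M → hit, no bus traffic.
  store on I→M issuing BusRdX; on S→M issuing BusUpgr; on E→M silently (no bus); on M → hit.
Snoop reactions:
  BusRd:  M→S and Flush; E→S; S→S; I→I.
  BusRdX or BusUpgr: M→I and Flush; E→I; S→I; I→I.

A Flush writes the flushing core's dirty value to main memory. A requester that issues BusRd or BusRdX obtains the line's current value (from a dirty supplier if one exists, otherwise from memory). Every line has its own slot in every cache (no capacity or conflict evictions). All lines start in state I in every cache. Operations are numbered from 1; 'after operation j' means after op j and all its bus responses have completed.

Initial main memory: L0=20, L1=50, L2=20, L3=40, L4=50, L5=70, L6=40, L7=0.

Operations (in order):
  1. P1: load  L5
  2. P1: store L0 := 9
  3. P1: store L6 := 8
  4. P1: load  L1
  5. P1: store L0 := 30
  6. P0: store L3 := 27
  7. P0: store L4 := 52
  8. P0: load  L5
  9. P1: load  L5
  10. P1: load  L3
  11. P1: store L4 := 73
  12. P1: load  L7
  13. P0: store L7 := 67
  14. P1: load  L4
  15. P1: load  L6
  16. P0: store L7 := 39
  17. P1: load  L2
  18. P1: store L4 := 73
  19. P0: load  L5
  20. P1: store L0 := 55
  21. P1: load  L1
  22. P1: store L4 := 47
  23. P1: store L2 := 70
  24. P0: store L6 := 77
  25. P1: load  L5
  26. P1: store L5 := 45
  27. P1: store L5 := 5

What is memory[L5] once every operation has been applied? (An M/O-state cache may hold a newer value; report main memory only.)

memory[L5] = 70

step 1: P1: load  L5  ⟶  IE  (L5)  txn=BusRd  M[L5]=70
step 2: P1: store L0 := 9  ⟶  IM  (L0)  txn=BusRdX  M[L0]=20
step 3: P1: store L6 := 8  ⟶  IM  (L6)  txn=BusRdX  M[L6]=40
step 4: P1: load  L1  ⟶  IE  (L1)  txn=BusRd  M[L1]=50
step 5: P1: store L0 := 30  ⟶  IM  (L0)  txn=∅  M[L0]=20
step 6: P0: store L3 := 27  ⟶  MI  (L3)  txn=BusRdX  M[L3]=40
step 7: P0: store L4 := 52  ⟶  MI  (L4)  txn=BusRdX  M[L4]=50
step 8: P0: load  L5  ⟶  SS  (L5)  txn=BusRd  M[L5]=70
step 9: P1: load  L5  ⟶  SS  (L5)  txn=∅  M[L5]=70
step 10: P1: load  L3  ⟶  SS  (L3)  txn=BusRd+Flush  M[L3]=27
step 11: P1: store L4 := 73  ⟶  IM  (L4)  txn=BusRdX+Flush  M[L4]=52
step 12: P1: load  L7  ⟶  IE  (L7)  txn=BusRd  M[L7]=0
step 13: P0: store L7 := 67  ⟶  MI  (L7)  txn=BusRdX  M[L7]=0
step 14: P1: load  L4  ⟶  IM  (L4)  txn=∅  M[L4]=52
step 15: P1: load  L6  ⟶  IM  (L6)  txn=∅  M[L6]=40
step 16: P0: store L7 := 39  ⟶  MI  (L7)  txn=∅  M[L7]=0
step 17: P1: load  L2  ⟶  IE  (L2)  txn=BusRd  M[L2]=20
step 18: P1: store L4 := 73  ⟶  IM  (L4)  txn=∅  M[L4]=52
step 19: P0: load  L5  ⟶  SS  (L5)  txn=∅  M[L5]=70
step 20: P1: store L0 := 55  ⟶  IM  (L0)  txn=∅  M[L0]=20
step 21: P1: load  L1  ⟶  IE  (L1)  txn=∅  M[L1]=50
step 22: P1: store L4 := 47  ⟶  IM  (L4)  txn=∅  M[L4]=52
step 23: P1: store L2 := 70  ⟶  IM  (L2)  txn=∅  M[L2]=20
step 24: P0: store L6 := 77  ⟶  MI  (L6)  txn=BusRdX+Flush  M[L6]=8
step 25: P1: load  L5  ⟶  SS  (L5)  txn=∅  M[L5]=70
step 26: P1: store L5 := 45  ⟶  IM  (L5)  txn=BusUpgr  M[L5]=70
step 27: P1: store L5 := 5  ⟶  IM  (L5)  txn=∅  M[L5]=70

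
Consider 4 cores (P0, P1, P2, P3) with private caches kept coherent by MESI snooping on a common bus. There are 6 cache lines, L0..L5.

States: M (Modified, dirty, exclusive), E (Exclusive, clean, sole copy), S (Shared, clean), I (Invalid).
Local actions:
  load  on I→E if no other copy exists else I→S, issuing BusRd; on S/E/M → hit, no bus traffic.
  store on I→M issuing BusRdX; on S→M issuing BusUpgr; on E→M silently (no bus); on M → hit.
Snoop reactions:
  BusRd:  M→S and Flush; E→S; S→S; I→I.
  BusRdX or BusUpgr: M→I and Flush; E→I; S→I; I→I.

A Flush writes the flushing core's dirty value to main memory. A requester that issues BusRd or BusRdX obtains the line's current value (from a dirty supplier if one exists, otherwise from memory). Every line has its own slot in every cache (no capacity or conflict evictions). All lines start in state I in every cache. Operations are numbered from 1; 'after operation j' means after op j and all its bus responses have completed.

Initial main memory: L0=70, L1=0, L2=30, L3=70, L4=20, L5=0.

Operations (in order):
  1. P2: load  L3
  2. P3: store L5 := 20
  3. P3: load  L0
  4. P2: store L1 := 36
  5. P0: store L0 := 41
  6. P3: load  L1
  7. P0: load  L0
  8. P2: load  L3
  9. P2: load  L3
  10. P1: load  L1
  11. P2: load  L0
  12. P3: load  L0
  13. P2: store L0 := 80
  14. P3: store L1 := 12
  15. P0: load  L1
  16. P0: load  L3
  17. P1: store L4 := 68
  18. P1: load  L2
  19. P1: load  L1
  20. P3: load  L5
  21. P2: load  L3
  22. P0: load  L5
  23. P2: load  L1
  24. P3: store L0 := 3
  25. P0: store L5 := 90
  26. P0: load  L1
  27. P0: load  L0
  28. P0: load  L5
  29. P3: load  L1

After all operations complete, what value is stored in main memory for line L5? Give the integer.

  op1 P2: load  L3 → I/I/E/I on L3; bus BusRd; mem=70
  op2 P3: store L5 := 20 → I/I/I/M on L5; bus BusRdX; mem=0
  op3 P3: load  L0 → I/I/I/E on L0; bus BusRd; mem=70
  op4 P2: store L1 := 36 → I/I/M/I on L1; bus BusRdX; mem=0
  op5 P0: store L0 := 41 → M/I/I/I on L0; bus BusRdX; mem=70
  op6 P3: load  L1 → I/I/S/S on L1; bus BusRd Flush; mem=36
  op7 P0: load  L0 → M/I/I/I on L0; bus (none); mem=70
  op8 P2: load  L3 → I/I/E/I on L3; bus (none); mem=70
  op9 P2: load  L3 → I/I/E/I on L3; bus (none); mem=70
  op10 P1: load  L1 → I/S/S/S on L1; bus BusRd; mem=36
  op11 P2: load  L0 → S/I/S/I on L0; bus BusRd Flush; mem=41
  op12 P3: load  L0 → S/I/S/S on L0; bus BusRd; mem=41
  op13 P2: store L0 := 80 → I/I/M/I on L0; bus BusUpgr; mem=41
  op14 P3: store L1 := 12 → I/I/I/M on L1; bus BusUpgr; mem=36
  op15 P0: load  L1 → S/I/I/S on L1; bus BusRd Flush; mem=12
  op16 P0: load  L3 → S/I/S/I on L3; bus BusRd; mem=70
  op17 P1: store L4 := 68 → I/M/I/I on L4; bus BusRdX; mem=20
  op18 P1: load  L2 → I/E/I/I on L2; bus BusRd; mem=30
  op19 P1: load  L1 → S/S/I/S on L1; bus BusRd; mem=12
  op20 P3: load  L5 → I/I/I/M on L5; bus (none); mem=0
  op21 P2: load  L3 → S/I/S/I on L3; bus (none); mem=70
  op22 P0: load  L5 → S/I/I/S on L5; bus BusRd Flush; mem=20
  op23 P2: load  L1 → S/S/S/S on L1; bus BusRd; mem=12
  op24 P3: store L0 := 3 → I/I/I/M on L0; bus BusRdX Flush; mem=80
  op25 P0: store L5 := 90 → M/I/I/I on L5; bus BusUpgr; mem=20
  op26 P0: load  L1 → S/S/S/S on L1; bus (none); mem=12
  op27 P0: load  L0 → S/I/I/S on L0; bus BusRd Flush; mem=3
  op28 P0: load  L5 → M/I/I/I on L5; bus (none); mem=20
  op29 P3: load  L1 → S/S/S/S on L1; bus (none); mem=12

memory[L5] = 20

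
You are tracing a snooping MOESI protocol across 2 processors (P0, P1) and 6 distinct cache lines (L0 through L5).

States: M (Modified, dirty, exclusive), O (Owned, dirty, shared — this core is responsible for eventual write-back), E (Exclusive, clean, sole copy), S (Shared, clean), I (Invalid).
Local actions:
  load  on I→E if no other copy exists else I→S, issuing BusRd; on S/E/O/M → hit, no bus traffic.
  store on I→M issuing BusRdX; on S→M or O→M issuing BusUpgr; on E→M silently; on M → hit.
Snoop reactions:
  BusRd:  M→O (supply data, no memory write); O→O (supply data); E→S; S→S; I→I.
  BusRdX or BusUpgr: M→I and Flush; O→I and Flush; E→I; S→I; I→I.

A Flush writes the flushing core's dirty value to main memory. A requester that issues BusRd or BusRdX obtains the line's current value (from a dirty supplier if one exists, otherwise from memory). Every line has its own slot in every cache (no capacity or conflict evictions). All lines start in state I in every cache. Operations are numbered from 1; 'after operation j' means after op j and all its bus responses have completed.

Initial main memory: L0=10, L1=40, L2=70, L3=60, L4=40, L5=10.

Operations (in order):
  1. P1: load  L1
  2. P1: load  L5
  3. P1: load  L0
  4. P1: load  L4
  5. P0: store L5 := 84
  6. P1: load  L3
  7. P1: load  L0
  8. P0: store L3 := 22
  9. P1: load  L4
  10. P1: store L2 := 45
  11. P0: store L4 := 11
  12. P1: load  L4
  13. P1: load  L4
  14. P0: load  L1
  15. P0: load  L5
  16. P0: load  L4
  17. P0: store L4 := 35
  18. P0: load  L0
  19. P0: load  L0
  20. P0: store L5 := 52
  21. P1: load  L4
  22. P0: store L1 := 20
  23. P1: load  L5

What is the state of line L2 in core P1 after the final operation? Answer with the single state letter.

state = M

  op1 P1: load  L1 → I/E on L1; bus BusRd; mem=40
  op2 P1: load  L5 → I/E on L5; bus BusRd; mem=10
  op3 P1: load  L0 → I/E on L0; bus BusRd; mem=10
  op4 P1: load  L4 → I/E on L4; bus BusRd; mem=40
  op5 P0: store L5 := 84 → M/I on L5; bus BusRdX; mem=10
  op6 P1: load  L3 → I/E on L3; bus BusRd; mem=60
  op7 P1: load  L0 → I/E on L0; bus (none); mem=10
  op8 P0: store L3 := 22 → M/I on L3; bus BusRdX; mem=60
  op9 P1: load  L4 → I/E on L4; bus (none); mem=40
  op10 P1: store L2 := 45 → I/M on L2; bus BusRdX; mem=70
  op11 P0: store L4 := 11 → M/I on L4; bus BusRdX; mem=40
  op12 P1: load  L4 → O/S on L4; bus BusRd; mem=40
  op13 P1: load  L4 → O/S on L4; bus (none); mem=40
  op14 P0: load  L1 → S/S on L1; bus BusRd; mem=40
  op15 P0: load  L5 → M/I on L5; bus (none); mem=10
  op16 P0: load  L4 → O/S on L4; bus (none); mem=40
  op17 P0: store L4 := 35 → M/I on L4; bus BusUpgr; mem=40
  op18 P0: load  L0 → S/S on L0; bus BusRd; mem=10
  op19 P0: load  L0 → S/S on L0; bus (none); mem=10
  op20 P0: store L5 := 52 → M/I on L5; bus (none); mem=10
  op21 P1: load  L4 → O/S on L4; bus BusRd; mem=40
  op22 P0: store L1 := 20 → M/I on L1; bus BusUpgr; mem=40
  op23 P1: load  L5 → O/S on L5; bus BusRd; mem=10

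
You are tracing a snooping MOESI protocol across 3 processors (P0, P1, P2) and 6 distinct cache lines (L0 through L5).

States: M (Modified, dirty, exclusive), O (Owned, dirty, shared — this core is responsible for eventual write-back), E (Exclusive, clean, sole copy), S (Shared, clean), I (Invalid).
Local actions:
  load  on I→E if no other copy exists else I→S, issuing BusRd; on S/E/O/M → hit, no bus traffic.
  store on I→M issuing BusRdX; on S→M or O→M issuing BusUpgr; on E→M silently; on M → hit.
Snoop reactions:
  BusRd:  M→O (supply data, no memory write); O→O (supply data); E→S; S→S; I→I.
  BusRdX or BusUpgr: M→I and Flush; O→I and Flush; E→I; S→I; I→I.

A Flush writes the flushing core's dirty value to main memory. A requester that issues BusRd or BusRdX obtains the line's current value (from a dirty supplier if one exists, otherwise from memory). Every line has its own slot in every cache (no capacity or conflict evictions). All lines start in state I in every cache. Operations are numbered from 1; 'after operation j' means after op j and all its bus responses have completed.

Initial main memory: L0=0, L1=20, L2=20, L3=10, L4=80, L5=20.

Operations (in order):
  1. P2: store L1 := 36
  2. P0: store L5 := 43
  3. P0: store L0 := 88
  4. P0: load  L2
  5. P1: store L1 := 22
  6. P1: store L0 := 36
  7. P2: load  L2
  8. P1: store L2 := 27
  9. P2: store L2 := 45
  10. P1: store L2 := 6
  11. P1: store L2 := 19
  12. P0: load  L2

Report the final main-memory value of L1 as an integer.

  op1 P2: store L1 := 36 → I/I/M on L1; bus BusRdX; mem=20
  op2 P0: store L5 := 43 → M/I/I on L5; bus BusRdX; mem=20
  op3 P0: store L0 := 88 → M/I/I on L0; bus BusRdX; mem=0
  op4 P0: load  L2 → E/I/I on L2; bus BusRd; mem=20
  op5 P1: store L1 := 22 → I/M/I on L1; bus BusRdX Flush; mem=36
  op6 P1: store L0 := 36 → I/M/I on L0; bus BusRdX Flush; mem=88
  op7 P2: load  L2 → S/I/S on L2; bus BusRd; mem=20
  op8 P1: store L2 := 27 → I/M/I on L2; bus BusRdX; mem=20
  op9 P2: store L2 := 45 → I/I/M on L2; bus BusRdX Flush; mem=27
  op10 P1: store L2 := 6 → I/M/I on L2; bus BusRdX Flush; mem=45
  op11 P1: store L2 := 19 → I/M/I on L2; bus (none); mem=45
  op12 P0: load  L2 → S/O/I on L2; bus BusRd; mem=45

memory[L1] = 36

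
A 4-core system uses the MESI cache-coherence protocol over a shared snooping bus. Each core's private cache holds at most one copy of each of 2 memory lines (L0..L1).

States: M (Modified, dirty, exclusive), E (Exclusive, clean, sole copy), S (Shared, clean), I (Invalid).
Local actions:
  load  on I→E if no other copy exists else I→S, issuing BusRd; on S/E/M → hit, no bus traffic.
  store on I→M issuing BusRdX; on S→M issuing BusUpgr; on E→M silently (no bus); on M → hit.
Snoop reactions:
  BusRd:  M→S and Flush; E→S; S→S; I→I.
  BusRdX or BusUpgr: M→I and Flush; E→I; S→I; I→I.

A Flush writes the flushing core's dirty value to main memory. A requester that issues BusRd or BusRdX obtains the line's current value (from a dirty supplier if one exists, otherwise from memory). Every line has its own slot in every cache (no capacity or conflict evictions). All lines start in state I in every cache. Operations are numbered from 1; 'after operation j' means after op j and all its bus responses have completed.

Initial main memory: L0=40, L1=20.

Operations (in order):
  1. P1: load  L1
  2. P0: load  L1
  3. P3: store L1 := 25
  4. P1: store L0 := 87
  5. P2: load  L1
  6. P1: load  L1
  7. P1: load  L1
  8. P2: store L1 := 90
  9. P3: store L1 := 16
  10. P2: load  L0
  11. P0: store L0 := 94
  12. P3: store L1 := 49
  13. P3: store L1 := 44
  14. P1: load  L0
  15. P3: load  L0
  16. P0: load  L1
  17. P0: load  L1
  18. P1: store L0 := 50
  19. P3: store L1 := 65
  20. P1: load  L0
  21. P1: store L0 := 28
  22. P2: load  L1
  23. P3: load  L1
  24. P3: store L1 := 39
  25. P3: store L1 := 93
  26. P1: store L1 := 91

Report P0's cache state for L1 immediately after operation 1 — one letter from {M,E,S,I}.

state = I

1. P1: load  L1  bus=[BusRd]  L1: P0=I P1=E P2=I P3=I  mem[L1]=20
2. P0: load  L1  bus=[BusRd]  L1: P0=S P1=S P2=I P3=I  mem[L1]=20
3. P3: store L1 := 25  bus=[BusRdX]  L1: P0=I P1=I P2=I P3=M  mem[L1]=20
4. P1: store L0 := 87  bus=[BusRdX]  L0: P0=I P1=M P2=I P3=I  mem[L0]=40
5. P2: load  L1  bus=[BusRd,Flush]  L1: P0=I P1=I P2=S P3=S  mem[L1]=25
6. P1: load  L1  bus=[BusRd]  L1: P0=I P1=S P2=S P3=S  mem[L1]=25
7. P1: load  L1  bus=[-]  L1: P0=I P1=S P2=S P3=S  mem[L1]=25
8. P2: store L1 := 90  bus=[BusUpgr]  L1: P0=I P1=I P2=M P3=I  mem[L1]=25
9. P3: store L1 := 16  bus=[BusRdX,Flush]  L1: P0=I P1=I P2=I P3=M  mem[L1]=90
10. P2: load  L0  bus=[BusRd,Flush]  L0: P0=I P1=S P2=S P3=I  mem[L0]=87
11. P0: store L0 := 94  bus=[BusRdX]  L0: P0=M P1=I P2=I P3=I  mem[L0]=87
12. P3: store L1 := 49  bus=[-]  L1: P0=I P1=I P2=I P3=M  mem[L1]=90
13. P3: store L1 := 44  bus=[-]  L1: P0=I P1=I P2=I P3=M  mem[L1]=90
14. P1: load  L0  bus=[BusRd,Flush]  L0: P0=S P1=S P2=I P3=I  mem[L0]=94
15. P3: load  L0  bus=[BusRd]  L0: P0=S P1=S P2=I P3=S  mem[L0]=94
16. P0: load  L1  bus=[BusRd,Flush]  L1: P0=S P1=I P2=I P3=S  mem[L1]=44
17. P0: load  L1  bus=[-]  L1: P0=S P1=I P2=I P3=S  mem[L1]=44
18. P1: store L0 := 50  bus=[BusUpgr]  L0: P0=I P1=M P2=I P3=I  mem[L0]=94
19. P3: store L1 := 65  bus=[BusUpgr]  L1: P0=I P1=I P2=I P3=M  mem[L1]=44
20. P1: load  L0  bus=[-]  L0: P0=I P1=M P2=I P3=I  mem[L0]=94
21. P1: store L0 := 28  bus=[-]  L0: P0=I P1=M P2=I P3=I  mem[L0]=94
22. P2: load  L1  bus=[BusRd,Flush]  L1: P0=I P1=I P2=S P3=S  mem[L1]=65
23. P3: load  L1  bus=[-]  L1: P0=I P1=I P2=S P3=S  mem[L1]=65
24. P3: store L1 := 39  bus=[BusUpgr]  L1: P0=I P1=I P2=I P3=M  mem[L1]=65
25. P3: store L1 := 93  bus=[-]  L1: P0=I P1=I P2=I P3=M  mem[L1]=65
26. P1: store L1 := 91  bus=[BusRdX,Flush]  L1: P0=I P1=M P2=I P3=I  mem[L1]=93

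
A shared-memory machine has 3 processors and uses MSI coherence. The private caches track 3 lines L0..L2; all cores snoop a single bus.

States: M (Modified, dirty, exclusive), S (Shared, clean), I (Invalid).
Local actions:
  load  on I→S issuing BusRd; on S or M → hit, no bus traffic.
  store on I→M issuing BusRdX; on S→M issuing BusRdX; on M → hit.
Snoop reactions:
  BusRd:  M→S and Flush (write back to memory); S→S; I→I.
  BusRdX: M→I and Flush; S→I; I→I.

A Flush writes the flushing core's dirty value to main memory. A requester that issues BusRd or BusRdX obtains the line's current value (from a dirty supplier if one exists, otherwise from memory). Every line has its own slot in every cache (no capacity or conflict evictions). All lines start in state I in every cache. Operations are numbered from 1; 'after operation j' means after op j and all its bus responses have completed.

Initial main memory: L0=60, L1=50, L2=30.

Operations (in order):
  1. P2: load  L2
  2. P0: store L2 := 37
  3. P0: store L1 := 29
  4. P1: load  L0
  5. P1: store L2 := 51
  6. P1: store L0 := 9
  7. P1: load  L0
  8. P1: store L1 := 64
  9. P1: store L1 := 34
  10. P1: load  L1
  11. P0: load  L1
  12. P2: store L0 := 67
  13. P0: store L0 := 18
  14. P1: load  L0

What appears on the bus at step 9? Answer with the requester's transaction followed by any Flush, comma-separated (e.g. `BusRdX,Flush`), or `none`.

bus = none

step 1: P2: load  L2  ⟶  IIS  (L2)  txn=BusRd  M[L2]=30
step 2: P0: store L2 := 37  ⟶  MII  (L2)  txn=BusRdX  M[L2]=30
step 3: P0: store L1 := 29  ⟶  MII  (L1)  txn=BusRdX  M[L1]=50
step 4: P1: load  L0  ⟶  ISI  (L0)  txn=BusRd  M[L0]=60
step 5: P1: store L2 := 51  ⟶  IMI  (L2)  txn=BusRdX+Flush  M[L2]=37
step 6: P1: store L0 := 9  ⟶  IMI  (L0)  txn=BusRdX  M[L0]=60
step 7: P1: load  L0  ⟶  IMI  (L0)  txn=∅  M[L0]=60
step 8: P1: store L1 := 64  ⟶  IMI  (L1)  txn=BusRdX+Flush  M[L1]=29
step 9: P1: store L1 := 34  ⟶  IMI  (L1)  txn=∅  M[L1]=29
step 10: P1: load  L1  ⟶  IMI  (L1)  txn=∅  M[L1]=29
step 11: P0: load  L1  ⟶  SSI  (L1)  txn=BusRd+Flush  M[L1]=34
step 12: P2: store L0 := 67  ⟶  IIM  (L0)  txn=BusRdX+Flush  M[L0]=9
step 13: P0: store L0 := 18  ⟶  MII  (L0)  txn=BusRdX+Flush  M[L0]=67
step 14: P1: load  L0  ⟶  SSI  (L0)  txn=BusRd+Flush  M[L0]=18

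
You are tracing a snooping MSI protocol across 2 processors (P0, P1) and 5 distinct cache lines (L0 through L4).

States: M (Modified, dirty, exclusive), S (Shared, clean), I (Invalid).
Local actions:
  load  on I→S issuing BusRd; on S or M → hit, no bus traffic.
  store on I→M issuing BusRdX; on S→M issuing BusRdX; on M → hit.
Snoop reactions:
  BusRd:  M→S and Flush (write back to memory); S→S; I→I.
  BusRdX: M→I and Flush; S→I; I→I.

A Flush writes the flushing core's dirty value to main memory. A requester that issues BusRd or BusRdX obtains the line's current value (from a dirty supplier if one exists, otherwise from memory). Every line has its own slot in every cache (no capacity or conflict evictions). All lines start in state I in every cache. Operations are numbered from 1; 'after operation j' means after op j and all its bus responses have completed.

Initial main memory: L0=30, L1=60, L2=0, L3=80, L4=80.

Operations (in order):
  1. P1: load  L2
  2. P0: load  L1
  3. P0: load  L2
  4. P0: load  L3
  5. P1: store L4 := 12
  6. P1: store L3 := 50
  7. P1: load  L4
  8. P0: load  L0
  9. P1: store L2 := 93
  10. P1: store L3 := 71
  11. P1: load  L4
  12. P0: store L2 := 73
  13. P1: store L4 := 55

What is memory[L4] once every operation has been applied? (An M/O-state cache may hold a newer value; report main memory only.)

memory[L4] = 80

step 1: P1: load  L2  ⟶  IS  (L2)  txn=BusRd  M[L2]=0
step 2: P0: load  L1  ⟶  SI  (L1)  txn=BusRd  M[L1]=60
step 3: P0: load  L2  ⟶  SS  (L2)  txn=BusRd  M[L2]=0
step 4: P0: load  L3  ⟶  SI  (L3)  txn=BusRd  M[L3]=80
step 5: P1: store L4 := 12  ⟶  IM  (L4)  txn=BusRdX  M[L4]=80
step 6: P1: store L3 := 50  ⟶  IM  (L3)  txn=BusRdX  M[L3]=80
step 7: P1: load  L4  ⟶  IM  (L4)  txn=∅  M[L4]=80
step 8: P0: load  L0  ⟶  SI  (L0)  txn=BusRd  M[L0]=30
step 9: P1: store L2 := 93  ⟶  IM  (L2)  txn=BusRdX  M[L2]=0
step 10: P1: store L3 := 71  ⟶  IM  (L3)  txn=∅  M[L3]=80
step 11: P1: load  L4  ⟶  IM  (L4)  txn=∅  M[L4]=80
step 12: P0: store L2 := 73  ⟶  MI  (L2)  txn=BusRdX+Flush  M[L2]=93
step 13: P1: store L4 := 55  ⟶  IM  (L4)  txn=∅  M[L4]=80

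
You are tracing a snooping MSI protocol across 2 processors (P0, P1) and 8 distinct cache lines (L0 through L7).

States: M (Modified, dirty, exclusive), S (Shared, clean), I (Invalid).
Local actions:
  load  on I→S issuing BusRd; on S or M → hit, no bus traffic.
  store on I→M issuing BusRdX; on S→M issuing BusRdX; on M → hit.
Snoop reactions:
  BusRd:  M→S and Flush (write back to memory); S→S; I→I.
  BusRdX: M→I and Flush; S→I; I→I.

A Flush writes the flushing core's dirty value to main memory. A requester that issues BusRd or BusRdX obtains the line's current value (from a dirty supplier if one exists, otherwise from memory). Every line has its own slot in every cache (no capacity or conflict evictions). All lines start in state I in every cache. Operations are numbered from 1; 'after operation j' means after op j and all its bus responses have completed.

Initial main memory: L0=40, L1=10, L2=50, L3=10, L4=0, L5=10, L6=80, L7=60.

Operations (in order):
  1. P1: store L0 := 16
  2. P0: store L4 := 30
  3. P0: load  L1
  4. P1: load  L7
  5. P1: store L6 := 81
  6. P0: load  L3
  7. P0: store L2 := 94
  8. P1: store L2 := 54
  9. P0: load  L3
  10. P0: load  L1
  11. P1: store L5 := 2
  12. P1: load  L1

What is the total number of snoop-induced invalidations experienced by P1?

invalidations = 0

[1] P1: store L0 := 16 | P0:I, P1:M(16) | bus: BusRdX
[2] P0: store L4 := 30 | P0:M(30), P1:I | bus: BusRdX
[3] P0: load  L1 | P0:S(10), P1:I | bus: BusRd
[4] P1: load  L7 | P0:I, P1:S(60) | bus: BusRd
[5] P1: store L6 := 81 | P0:I, P1:M(81) | bus: BusRdX
[6] P0: load  L3 | P0:S(10), P1:I | bus: BusRd
[7] P0: store L2 := 94 | P0:M(94), P1:I | bus: BusRdX
[8] P1: store L2 := 54 | P0:I, P1:M(54) | bus: BusRdX,Flush
[9] P0: load  L3 | P0:S(10), P1:I | bus: none
[10] P0: load  L1 | P0:S(10), P1:I | bus: none
[11] P1: store L5 := 2 | P0:I, P1:M(2) | bus: BusRdX
[12] P1: load  L1 | P0:S(10), P1:S(10) | bus: BusRd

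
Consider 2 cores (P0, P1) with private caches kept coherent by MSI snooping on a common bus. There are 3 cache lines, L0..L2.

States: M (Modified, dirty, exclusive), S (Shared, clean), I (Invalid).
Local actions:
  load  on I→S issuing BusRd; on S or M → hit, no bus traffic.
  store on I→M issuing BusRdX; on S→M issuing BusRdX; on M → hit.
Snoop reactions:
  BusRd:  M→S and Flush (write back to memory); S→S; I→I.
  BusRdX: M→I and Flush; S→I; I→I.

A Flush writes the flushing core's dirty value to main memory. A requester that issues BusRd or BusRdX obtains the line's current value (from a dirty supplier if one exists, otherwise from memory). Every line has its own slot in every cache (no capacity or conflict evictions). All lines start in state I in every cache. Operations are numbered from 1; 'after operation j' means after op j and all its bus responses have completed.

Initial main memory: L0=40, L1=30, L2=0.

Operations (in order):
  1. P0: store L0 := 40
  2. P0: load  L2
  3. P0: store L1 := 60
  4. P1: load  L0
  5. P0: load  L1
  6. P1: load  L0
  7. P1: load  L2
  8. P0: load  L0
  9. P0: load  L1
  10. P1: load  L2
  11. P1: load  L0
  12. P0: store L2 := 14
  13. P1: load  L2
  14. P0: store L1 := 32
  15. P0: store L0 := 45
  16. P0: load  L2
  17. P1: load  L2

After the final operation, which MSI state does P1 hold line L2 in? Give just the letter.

state = S

step 1: P0: store L0 := 40  ⟶  MI  (L0)  txn=BusRdX  M[L0]=40
step 2: P0: load  L2  ⟶  SI  (L2)  txn=BusRd  M[L2]=0
step 3: P0: store L1 := 60  ⟶  MI  (L1)  txn=BusRdX  M[L1]=30
step 4: P1: load  L0  ⟶  SS  (L0)  txn=BusRd+Flush  M[L0]=40
step 5: P0: load  L1  ⟶  MI  (L1)  txn=∅  M[L1]=30
step 6: P1: load  L0  ⟶  SS  (L0)  txn=∅  M[L0]=40
step 7: P1: load  L2  ⟶  SS  (L2)  txn=BusRd  M[L2]=0
step 8: P0: load  L0  ⟶  SS  (L0)  txn=∅  M[L0]=40
step 9: P0: load  L1  ⟶  MI  (L1)  txn=∅  M[L1]=30
step 10: P1: load  L2  ⟶  SS  (L2)  txn=∅  M[L2]=0
step 11: P1: load  L0  ⟶  SS  (L0)  txn=∅  M[L0]=40
step 12: P0: store L2 := 14  ⟶  MI  (L2)  txn=BusRdX  M[L2]=0
step 13: P1: load  L2  ⟶  SS  (L2)  txn=BusRd+Flush  M[L2]=14
step 14: P0: store L1 := 32  ⟶  MI  (L1)  txn=∅  M[L1]=30
step 15: P0: store L0 := 45  ⟶  MI  (L0)  txn=BusRdX  M[L0]=40
step 16: P0: load  L2  ⟶  SS  (L2)  txn=∅  M[L2]=14
step 17: P1: load  L2  ⟶  SS  (L2)  txn=∅  M[L2]=14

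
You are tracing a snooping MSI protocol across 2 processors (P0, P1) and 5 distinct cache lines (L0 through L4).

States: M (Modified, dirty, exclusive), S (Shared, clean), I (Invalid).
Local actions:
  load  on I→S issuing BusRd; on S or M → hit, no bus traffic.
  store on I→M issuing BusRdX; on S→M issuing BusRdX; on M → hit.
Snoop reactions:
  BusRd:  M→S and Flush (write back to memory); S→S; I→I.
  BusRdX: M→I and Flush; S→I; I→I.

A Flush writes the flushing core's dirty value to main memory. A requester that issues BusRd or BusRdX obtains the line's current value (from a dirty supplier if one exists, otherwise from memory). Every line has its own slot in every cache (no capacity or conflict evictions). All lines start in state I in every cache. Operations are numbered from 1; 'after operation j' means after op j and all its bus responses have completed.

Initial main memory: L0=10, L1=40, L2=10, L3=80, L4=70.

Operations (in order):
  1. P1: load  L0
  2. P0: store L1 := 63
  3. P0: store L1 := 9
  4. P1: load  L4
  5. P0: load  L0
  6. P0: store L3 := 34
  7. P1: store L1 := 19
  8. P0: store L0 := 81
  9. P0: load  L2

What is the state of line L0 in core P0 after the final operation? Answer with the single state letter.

state = M

[1] P1: load  L0 | P0:I, P1:S(10) | bus: BusRd
[2] P0: store L1 := 63 | P0:M(63), P1:I | bus: BusRdX
[3] P0: store L1 := 9 | P0:M(9), P1:I | bus: none
[4] P1: load  L4 | P0:I, P1:S(70) | bus: BusRd
[5] P0: load  L0 | P0:S(10), P1:S(10) | bus: BusRd
[6] P0: store L3 := 34 | P0:M(34), P1:I | bus: BusRdX
[7] P1: store L1 := 19 | P0:I, P1:M(19) | bus: BusRdX,Flush
[8] P0: store L0 := 81 | P0:M(81), P1:I | bus: BusRdX
[9] P0: load  L2 | P0:S(10), P1:I | bus: BusRd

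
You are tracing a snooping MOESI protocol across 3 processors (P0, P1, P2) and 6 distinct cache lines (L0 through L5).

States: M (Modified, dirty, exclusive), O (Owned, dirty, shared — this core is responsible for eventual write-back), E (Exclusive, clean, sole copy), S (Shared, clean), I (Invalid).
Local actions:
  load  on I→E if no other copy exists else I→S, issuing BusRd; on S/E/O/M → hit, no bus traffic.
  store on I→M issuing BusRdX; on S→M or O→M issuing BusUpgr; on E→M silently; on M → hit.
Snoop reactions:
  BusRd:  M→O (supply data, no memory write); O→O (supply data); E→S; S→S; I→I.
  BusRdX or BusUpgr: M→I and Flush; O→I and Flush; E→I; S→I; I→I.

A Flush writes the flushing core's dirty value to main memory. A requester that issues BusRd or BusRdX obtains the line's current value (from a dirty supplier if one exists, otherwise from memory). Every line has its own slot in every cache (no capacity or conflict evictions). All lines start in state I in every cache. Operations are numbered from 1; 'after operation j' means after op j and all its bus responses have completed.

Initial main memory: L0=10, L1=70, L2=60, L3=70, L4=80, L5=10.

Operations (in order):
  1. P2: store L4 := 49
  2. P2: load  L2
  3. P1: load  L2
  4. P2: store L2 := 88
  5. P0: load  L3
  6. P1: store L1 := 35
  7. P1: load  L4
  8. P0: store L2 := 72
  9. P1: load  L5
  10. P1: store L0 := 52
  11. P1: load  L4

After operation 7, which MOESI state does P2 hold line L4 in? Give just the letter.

state = O

step 1: P2: store L4 := 49  ⟶  IIM  (L4)  txn=BusRdX  M[L4]=80
step 2: P2: load  L2  ⟶  IIE  (L2)  txn=BusRd  M[L2]=60
step 3: P1: load  L2  ⟶  ISS  (L2)  txn=BusRd  M[L2]=60
step 4: P2: store L2 := 88  ⟶  IIM  (L2)  txn=BusUpgr  M[L2]=60
step 5: P0: load  L3  ⟶  EII  (L3)  txn=BusRd  M[L3]=70
step 6: P1: store L1 := 35  ⟶  IMI  (L1)  txn=BusRdX  M[L1]=70
step 7: P1: load  L4  ⟶  ISO  (L4)  txn=BusRd  M[L4]=80
step 8: P0: store L2 := 72  ⟶  MII  (L2)  txn=BusRdX+Flush  M[L2]=88
step 9: P1: load  L5  ⟶  IEI  (L5)  txn=BusRd  M[L5]=10
step 10: P1: store L0 := 52  ⟶  IMI  (L0)  txn=BusRdX  M[L0]=10
step 11: P1: load  L4  ⟶  ISO  (L4)  txn=∅  M[L4]=80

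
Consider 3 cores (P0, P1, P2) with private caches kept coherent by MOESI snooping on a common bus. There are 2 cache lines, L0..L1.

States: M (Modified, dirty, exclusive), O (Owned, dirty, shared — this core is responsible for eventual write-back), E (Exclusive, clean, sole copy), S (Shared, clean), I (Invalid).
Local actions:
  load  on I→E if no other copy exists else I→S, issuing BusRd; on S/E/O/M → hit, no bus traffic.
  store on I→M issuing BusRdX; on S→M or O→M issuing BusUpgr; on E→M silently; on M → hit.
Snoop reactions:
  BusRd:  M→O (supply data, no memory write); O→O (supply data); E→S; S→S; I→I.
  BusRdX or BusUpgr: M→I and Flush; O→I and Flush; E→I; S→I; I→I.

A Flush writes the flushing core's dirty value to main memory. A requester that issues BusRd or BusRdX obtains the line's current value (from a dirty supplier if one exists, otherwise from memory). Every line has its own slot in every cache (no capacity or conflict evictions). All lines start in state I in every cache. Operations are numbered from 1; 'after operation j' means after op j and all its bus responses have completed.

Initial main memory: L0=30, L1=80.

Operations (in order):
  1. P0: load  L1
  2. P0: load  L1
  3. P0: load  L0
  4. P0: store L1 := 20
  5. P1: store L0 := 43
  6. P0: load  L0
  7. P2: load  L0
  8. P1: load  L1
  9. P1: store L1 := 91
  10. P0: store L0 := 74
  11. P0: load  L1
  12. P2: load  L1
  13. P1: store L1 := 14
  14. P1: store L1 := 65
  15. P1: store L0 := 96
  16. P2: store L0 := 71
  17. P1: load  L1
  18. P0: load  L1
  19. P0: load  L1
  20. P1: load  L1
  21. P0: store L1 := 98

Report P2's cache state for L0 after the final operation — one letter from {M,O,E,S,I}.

  op1 P0: load  L1 → E/I/I on L1; bus BusRd; mem=80
  op2 P0: load  L1 → E/I/I on L1; bus (none); mem=80
  op3 P0: load  L0 → E/I/I on L0; bus BusRd; mem=30
  op4 P0: store L1 := 20 → M/I/I on L1; bus (none); mem=80
  op5 P1: store L0 := 43 → I/M/I on L0; bus BusRdX; mem=30
  op6 P0: load  L0 → S/O/I on L0; bus BusRd; mem=30
  op7 P2: load  L0 → S/O/S on L0; bus BusRd; mem=30
  op8 P1: load  L1 → O/S/I on L1; bus BusRd; mem=80
  op9 P1: store L1 := 91 → I/M/I on L1; bus BusUpgr Flush; mem=20
  op10 P0: store L0 := 74 → M/I/I on L0; bus BusUpgr Flush; mem=43
  op11 P0: load  L1 → S/O/I on L1; bus BusRd; mem=20
  op12 P2: load  L1 → S/O/S on L1; bus BusRd; mem=20
  op13 P1: store L1 := 14 → I/M/I on L1; bus BusUpgr; mem=20
  op14 P1: store L1 := 65 → I/M/I on L1; bus (none); mem=20
  op15 P1: store L0 := 96 → I/M/I on L0; bus BusRdX Flush; mem=74
  op16 P2: store L0 := 71 → I/I/M on L0; bus BusRdX Flush; mem=96
  op17 P1: load  L1 → I/M/I on L1; bus (none); mem=20
  op18 P0: load  L1 → S/O/I on L1; bus BusRd; mem=20
  op19 P0: load  L1 → S/O/I on L1; bus (none); mem=20
  op20 P1: load  L1 → S/O/I on L1; bus (none); mem=20
  op21 P0: store L1 := 98 → M/I/I on L1; bus BusUpgr Flush; mem=65

state = M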